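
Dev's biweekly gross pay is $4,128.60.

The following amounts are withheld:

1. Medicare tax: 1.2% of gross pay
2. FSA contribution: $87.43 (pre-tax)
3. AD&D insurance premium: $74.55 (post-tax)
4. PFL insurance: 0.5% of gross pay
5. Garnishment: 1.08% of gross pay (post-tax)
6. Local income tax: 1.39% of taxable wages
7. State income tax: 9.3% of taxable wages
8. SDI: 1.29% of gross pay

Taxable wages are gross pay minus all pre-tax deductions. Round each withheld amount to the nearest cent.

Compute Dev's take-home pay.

FSA contribution: $87.43
Taxable wages = $4,128.60 − $87.43 = $4,041.17
State income tax: $4,041.17 × 0.093 = $375.83
Local income tax: $4,041.17 × 0.0139 = $56.17
PFL insurance: $4,128.60 × 0.005 = $20.64
SDI: $4,128.60 × 0.0129 = $53.26
Medicare tax: $4,128.60 × 0.012 = $49.54
Garnishment: $4,128.60 × 0.0108 = $44.59
AD&D insurance premium: $74.55
Total deductions = $87.43 + $375.83 + $56.17 + $20.64 + $53.26 + $49.54 + $44.59 + $74.55 = $762.01
Net pay = $4,128.60 − $762.01 = $3,366.59

$3,366.59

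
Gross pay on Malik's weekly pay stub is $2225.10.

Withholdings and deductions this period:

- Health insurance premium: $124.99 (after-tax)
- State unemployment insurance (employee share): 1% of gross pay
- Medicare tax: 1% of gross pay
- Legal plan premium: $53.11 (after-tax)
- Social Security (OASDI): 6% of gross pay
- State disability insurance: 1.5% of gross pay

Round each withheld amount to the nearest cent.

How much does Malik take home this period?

$1835.61

State disability insurance: $2225.10 × 0.015 = $33.38
Social Security (OASDI): $2225.10 × 0.06 = $133.51
Medicare tax: $2225.10 × 0.01 = $22.25
State unemployment insurance (employee share): $2225.10 × 0.01 = $22.25
Health insurance premium: $124.99
Legal plan premium: $53.11
Total deductions = $33.38 + $133.51 + $22.25 + $22.25 + $124.99 + $53.11 = $389.49
Net pay = $2225.10 − $389.49 = $1835.61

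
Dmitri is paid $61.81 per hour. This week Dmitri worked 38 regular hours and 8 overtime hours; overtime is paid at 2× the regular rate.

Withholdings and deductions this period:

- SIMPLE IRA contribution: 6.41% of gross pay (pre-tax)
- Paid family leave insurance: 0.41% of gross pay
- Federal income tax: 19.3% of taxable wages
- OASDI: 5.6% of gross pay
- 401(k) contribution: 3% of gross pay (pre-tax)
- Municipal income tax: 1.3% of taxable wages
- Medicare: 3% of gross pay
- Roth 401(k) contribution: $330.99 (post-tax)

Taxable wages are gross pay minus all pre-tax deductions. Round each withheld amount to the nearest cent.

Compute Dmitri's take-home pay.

Regular pay: 38 × $61.81 = $2,348.78
Overtime pay: 8 × $61.81 × 2 = $988.96
Gross pay = $2,348.78 + $988.96 = $3,337.74
SIMPLE IRA contribution: $3,337.74 × 0.0641 = $213.95
401(k) contribution: $3,337.74 × 0.03 = $100.13
Pre-tax total = $213.95 + $100.13 = $314.08
Taxable wages = $3,337.74 − $314.08 = $3,023.66
Municipal income tax: $3,023.66 × 0.013 = $39.31
Federal income tax: $3,023.66 × 0.193 = $583.57
Medicare: $3,337.74 × 0.03 = $100.13
OASDI: $3,337.74 × 0.056 = $186.91
Paid family leave insurance: $3,337.74 × 0.0041 = $13.68
Roth 401(k) contribution: $330.99
Total deductions = $213.95 + $100.13 + $39.31 + $583.57 + $100.13 + $186.91 + $13.68 + $330.99 = $1,568.67
Net pay = $3,337.74 − $1,568.67 = $1,769.07

$1,769.07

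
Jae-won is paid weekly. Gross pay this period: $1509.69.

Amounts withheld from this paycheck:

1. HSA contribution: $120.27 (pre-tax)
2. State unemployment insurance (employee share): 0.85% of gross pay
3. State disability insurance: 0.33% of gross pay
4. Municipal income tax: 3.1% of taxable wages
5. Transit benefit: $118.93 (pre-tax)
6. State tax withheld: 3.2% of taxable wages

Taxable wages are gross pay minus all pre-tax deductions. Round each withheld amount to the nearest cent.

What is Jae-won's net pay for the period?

$1172.63

HSA contribution: $120.27
Transit benefit: $118.93
Pre-tax total = $120.27 + $118.93 = $239.20
Taxable wages = $1509.69 − $239.20 = $1270.49
Municipal income tax: $1270.49 × 0.031 = $39.39
State tax withheld: $1270.49 × 0.032 = $40.66
State disability insurance: $1509.69 × 0.0033 = $4.98
State unemployment insurance (employee share): $1509.69 × 0.0085 = $12.83
Total deductions = $120.27 + $118.93 + $39.39 + $40.66 + $4.98 + $12.83 = $337.06
Net pay = $1509.69 − $337.06 = $1172.63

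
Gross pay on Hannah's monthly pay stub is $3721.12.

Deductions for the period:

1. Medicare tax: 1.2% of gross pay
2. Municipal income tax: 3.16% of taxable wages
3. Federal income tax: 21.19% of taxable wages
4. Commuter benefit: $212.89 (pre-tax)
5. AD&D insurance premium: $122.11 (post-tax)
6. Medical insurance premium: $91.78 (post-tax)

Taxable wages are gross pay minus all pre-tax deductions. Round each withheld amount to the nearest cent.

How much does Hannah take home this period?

Commuter benefit: $212.89
Taxable wages = $3721.12 − $212.89 = $3508.23
Municipal income tax: $3508.23 × 0.0316 = $110.86
Federal income tax: $3508.23 × 0.2119 = $743.39
Medicare tax: $3721.12 × 0.012 = $44.65
Medical insurance premium: $91.78
AD&D insurance premium: $122.11
Total deductions = $212.89 + $110.86 + $743.39 + $44.65 + $91.78 + $122.11 = $1325.68
Net pay = $3721.12 − $1325.68 = $2395.44

$2395.44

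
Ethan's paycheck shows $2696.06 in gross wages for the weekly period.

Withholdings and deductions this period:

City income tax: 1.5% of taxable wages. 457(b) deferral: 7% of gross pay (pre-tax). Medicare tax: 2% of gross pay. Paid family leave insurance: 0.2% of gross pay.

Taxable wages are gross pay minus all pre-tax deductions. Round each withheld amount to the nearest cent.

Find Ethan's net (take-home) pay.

457(b) deferral: $2696.06 × 0.07 = $188.72
Taxable wages = $2696.06 − $188.72 = $2507.34
City income tax: $2507.34 × 0.015 = $37.61
Medicare tax: $2696.06 × 0.02 = $53.92
Paid family leave insurance: $2696.06 × 0.002 = $5.39
Total deductions = $188.72 + $37.61 + $53.92 + $5.39 = $285.64
Net pay = $2696.06 − $285.64 = $2410.42

$2410.42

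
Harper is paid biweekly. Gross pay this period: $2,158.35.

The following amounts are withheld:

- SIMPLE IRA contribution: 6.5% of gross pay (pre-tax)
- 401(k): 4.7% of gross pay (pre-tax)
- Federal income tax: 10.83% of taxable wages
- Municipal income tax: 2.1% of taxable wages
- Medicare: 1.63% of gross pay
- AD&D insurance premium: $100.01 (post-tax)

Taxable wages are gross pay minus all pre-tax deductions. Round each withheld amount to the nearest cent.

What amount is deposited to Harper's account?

401(k): $2,158.35 × 0.047 = $101.44
SIMPLE IRA contribution: $2,158.35 × 0.065 = $140.29
Pre-tax total = $101.44 + $140.29 = $241.73
Taxable wages = $2,158.35 − $241.73 = $1,916.62
Municipal income tax: $1,916.62 × 0.021 = $40.25
Federal income tax: $1,916.62 × 0.1083 = $207.57
Medicare: $2,158.35 × 0.0163 = $35.18
AD&D insurance premium: $100.01
Total deductions = $101.44 + $140.29 + $40.25 + $207.57 + $35.18 + $100.01 = $624.74
Net pay = $2,158.35 − $624.74 = $1,533.61

$1,533.61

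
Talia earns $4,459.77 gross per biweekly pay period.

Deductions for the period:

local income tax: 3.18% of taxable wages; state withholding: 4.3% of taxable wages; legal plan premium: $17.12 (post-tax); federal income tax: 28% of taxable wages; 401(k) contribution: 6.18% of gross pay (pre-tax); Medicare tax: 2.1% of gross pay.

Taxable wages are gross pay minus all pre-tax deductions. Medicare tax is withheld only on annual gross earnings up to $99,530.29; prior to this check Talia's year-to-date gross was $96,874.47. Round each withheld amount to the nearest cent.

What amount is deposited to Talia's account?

401(k) contribution: $4,459.77 × 0.0618 = $275.61
Taxable wages = $4,459.77 − $275.61 = $4,184.16
Local income tax: $4,184.16 × 0.0318 = $133.06
State withholding: $4,184.16 × 0.043 = $179.92
Federal income tax: $4,184.16 × 0.28 = $1,171.56
Medicare tax: only $99,530.29 − $96,874.47 = $2,655.82 of this check is subject → $2,655.82 × 0.021 = $55.77
Legal plan premium: $17.12
Total deductions = $275.61 + $133.06 + $179.92 + $1,171.56 + $55.77 + $17.12 = $1,833.04
Net pay = $4,459.77 − $1,833.04 = $2,626.73

$2,626.73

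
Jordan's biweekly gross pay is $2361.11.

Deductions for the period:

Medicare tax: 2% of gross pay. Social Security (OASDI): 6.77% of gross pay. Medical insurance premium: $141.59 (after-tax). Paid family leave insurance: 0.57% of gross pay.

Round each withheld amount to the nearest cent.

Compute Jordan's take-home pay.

$1998.99

Paid family leave insurance: $2361.11 × 0.0057 = $13.46
Medicare tax: $2361.11 × 0.02 = $47.22
Social Security (OASDI): $2361.11 × 0.0677 = $159.85
Medical insurance premium: $141.59
Total deductions = $13.46 + $47.22 + $159.85 + $141.59 = $362.12
Net pay = $2361.11 − $362.12 = $1998.99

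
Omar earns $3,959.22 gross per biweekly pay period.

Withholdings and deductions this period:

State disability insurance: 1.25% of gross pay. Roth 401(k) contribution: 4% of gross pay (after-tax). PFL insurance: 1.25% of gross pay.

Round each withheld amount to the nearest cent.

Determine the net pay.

$3,701.87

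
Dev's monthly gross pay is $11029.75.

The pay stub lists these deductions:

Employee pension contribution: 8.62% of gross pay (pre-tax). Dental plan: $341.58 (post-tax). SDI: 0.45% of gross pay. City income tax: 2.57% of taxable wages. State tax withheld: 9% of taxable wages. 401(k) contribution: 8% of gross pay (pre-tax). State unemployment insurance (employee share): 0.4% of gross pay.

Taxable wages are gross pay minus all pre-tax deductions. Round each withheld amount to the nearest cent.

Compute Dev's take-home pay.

$7697.24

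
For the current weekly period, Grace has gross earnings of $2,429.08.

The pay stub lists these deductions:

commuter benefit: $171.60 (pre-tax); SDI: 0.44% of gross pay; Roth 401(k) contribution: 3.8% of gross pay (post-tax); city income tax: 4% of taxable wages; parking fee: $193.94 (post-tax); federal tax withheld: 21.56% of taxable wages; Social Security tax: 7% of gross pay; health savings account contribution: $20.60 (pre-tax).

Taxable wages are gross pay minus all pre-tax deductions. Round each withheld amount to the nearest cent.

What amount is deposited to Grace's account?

$1,198.15

Commuter benefit: $171.60
Health savings account contribution: $20.60
Pre-tax total = $171.60 + $20.60 = $192.20
Taxable wages = $2,429.08 − $192.20 = $2,236.88
City income tax: $2,236.88 × 0.04 = $89.48
Federal tax withheld: $2,236.88 × 0.2156 = $482.27
Social Security tax: $2,429.08 × 0.07 = $170.04
SDI: $2,429.08 × 0.0044 = $10.69
Parking fee: $193.94
Roth 401(k) contribution: $2,429.08 × 0.038 = $92.31
Total deductions = $171.60 + $20.60 + $89.48 + $482.27 + $170.04 + $10.69 + $193.94 + $92.31 = $1,230.93
Net pay = $2,429.08 − $1,230.93 = $1,198.15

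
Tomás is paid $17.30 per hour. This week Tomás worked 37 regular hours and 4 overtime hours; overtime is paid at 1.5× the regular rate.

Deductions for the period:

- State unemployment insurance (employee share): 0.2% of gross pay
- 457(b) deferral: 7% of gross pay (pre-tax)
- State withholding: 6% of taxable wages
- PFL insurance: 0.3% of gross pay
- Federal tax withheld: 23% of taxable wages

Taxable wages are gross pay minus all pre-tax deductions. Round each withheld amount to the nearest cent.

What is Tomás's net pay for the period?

$487.48

Regular pay: 37 × $17.30 = $640.10
Overtime pay: 4 × $17.30 × 1.5 = $103.80
Gross pay = $640.10 + $103.80 = $743.90
457(b) deferral: $743.90 × 0.07 = $52.07
Taxable wages = $743.90 − $52.07 = $691.83
State withholding: $691.83 × 0.06 = $41.51
Federal tax withheld: $691.83 × 0.23 = $159.12
State unemployment insurance (employee share): $743.90 × 0.002 = $1.49
PFL insurance: $743.90 × 0.003 = $2.23
Total deductions = $52.07 + $41.51 + $159.12 + $1.49 + $2.23 = $256.42
Net pay = $743.90 − $256.42 = $487.48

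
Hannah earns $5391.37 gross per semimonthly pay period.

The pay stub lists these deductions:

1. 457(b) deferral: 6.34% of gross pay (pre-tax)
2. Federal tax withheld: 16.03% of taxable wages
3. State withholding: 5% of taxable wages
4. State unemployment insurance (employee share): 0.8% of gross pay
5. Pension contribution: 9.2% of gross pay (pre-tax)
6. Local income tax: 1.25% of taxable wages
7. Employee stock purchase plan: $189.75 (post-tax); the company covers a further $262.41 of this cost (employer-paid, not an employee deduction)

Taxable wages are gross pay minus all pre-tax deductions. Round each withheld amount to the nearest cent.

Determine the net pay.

457(b) deferral: $5391.37 × 0.0634 = $341.81
Pension contribution: $5391.37 × 0.092 = $496.01
Pre-tax total = $341.81 + $496.01 = $837.82
Taxable wages = $5391.37 − $837.82 = $4553.55
Local income tax: $4553.55 × 0.0125 = $56.92
Federal tax withheld: $4553.55 × 0.1603 = $729.93
State withholding: $4553.55 × 0.05 = $227.68
State unemployment insurance (employee share): $5391.37 × 0.008 = $43.13
Employee stock purchase plan: $189.75
(Employer's $262.41 toward employee stock purchase plan is not withheld from the employee.)
Total deductions = $341.81 + $496.01 + $56.92 + $729.93 + $227.68 + $43.13 + $189.75 = $2085.23
Net pay = $5391.37 − $2085.23 = $3306.14

$3306.14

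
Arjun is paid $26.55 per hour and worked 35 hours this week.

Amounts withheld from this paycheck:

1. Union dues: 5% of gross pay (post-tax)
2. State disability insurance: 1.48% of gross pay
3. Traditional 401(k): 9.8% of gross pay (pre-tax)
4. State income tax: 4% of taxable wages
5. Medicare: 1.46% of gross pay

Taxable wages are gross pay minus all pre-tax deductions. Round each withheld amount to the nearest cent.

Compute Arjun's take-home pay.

$730.87

Gross pay: 35 × $26.55 = $929.25
Traditional 401(k): $929.25 × 0.098 = $91.07
Taxable wages = $929.25 − $91.07 = $838.18
State income tax: $838.18 × 0.04 = $33.53
State disability insurance: $929.25 × 0.0148 = $13.75
Medicare: $929.25 × 0.0146 = $13.57
Union dues: $929.25 × 0.05 = $46.46
Total deductions = $91.07 + $33.53 + $13.75 + $13.57 + $46.46 = $198.38
Net pay = $929.25 − $198.38 = $730.87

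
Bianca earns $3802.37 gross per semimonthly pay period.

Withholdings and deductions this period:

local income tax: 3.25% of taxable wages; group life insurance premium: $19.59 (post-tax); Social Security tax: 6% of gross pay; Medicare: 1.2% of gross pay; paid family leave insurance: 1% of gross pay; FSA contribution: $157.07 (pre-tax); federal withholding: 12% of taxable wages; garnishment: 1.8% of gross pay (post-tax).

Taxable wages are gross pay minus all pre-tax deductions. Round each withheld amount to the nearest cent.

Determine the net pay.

FSA contribution: $157.07
Taxable wages = $3802.37 − $157.07 = $3645.30
Local income tax: $3645.30 × 0.0325 = $118.47
Federal withholding: $3645.30 × 0.12 = $437.44
Paid family leave insurance: $3802.37 × 0.01 = $38.02
Social Security tax: $3802.37 × 0.06 = $228.14
Medicare: $3802.37 × 0.012 = $45.63
Group life insurance premium: $19.59
Garnishment: $3802.37 × 0.018 = $68.44
Total deductions = $157.07 + $118.47 + $437.44 + $38.02 + $228.14 + $45.63 + $19.59 + $68.44 = $1112.80
Net pay = $3802.37 − $1112.80 = $2689.57

$2689.57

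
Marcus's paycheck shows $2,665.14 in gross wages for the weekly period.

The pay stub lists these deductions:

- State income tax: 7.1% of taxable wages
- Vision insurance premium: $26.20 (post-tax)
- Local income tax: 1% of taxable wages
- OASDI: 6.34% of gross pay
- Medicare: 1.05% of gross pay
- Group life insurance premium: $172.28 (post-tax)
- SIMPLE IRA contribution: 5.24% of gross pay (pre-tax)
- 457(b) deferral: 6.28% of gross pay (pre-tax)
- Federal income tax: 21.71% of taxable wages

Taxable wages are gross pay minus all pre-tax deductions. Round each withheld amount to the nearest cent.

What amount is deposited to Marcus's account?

$1,259.73

457(b) deferral: $2,665.14 × 0.0628 = $167.37
SIMPLE IRA contribution: $2,665.14 × 0.0524 = $139.65
Pre-tax total = $167.37 + $139.65 = $307.02
Taxable wages = $2,665.14 − $307.02 = $2,358.12
Local income tax: $2,358.12 × 0.01 = $23.58
Federal income tax: $2,358.12 × 0.2171 = $511.95
State income tax: $2,358.12 × 0.071 = $167.43
Medicare: $2,665.14 × 0.0105 = $27.98
OASDI: $2,665.14 × 0.0634 = $168.97
Vision insurance premium: $26.20
Group life insurance premium: $172.28
Total deductions = $167.37 + $139.65 + $23.58 + $511.95 + $167.43 + $27.98 + $168.97 + $26.20 + $172.28 = $1,405.41
Net pay = $2,665.14 − $1,405.41 = $1,259.73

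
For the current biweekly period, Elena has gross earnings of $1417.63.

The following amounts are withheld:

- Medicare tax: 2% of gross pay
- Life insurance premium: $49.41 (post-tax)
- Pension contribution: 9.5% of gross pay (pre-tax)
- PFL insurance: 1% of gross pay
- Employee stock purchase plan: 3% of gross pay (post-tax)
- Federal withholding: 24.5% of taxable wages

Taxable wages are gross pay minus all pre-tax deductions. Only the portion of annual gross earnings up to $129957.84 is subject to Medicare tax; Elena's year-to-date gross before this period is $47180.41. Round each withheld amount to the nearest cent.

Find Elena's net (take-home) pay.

$834.16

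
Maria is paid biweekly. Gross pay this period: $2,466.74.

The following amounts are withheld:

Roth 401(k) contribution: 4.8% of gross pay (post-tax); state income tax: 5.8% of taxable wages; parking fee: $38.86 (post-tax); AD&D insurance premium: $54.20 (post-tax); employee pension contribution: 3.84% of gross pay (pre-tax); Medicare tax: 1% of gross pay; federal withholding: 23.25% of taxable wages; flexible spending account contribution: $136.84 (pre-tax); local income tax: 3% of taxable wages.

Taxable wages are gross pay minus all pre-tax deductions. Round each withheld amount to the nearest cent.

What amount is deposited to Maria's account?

$1,282.67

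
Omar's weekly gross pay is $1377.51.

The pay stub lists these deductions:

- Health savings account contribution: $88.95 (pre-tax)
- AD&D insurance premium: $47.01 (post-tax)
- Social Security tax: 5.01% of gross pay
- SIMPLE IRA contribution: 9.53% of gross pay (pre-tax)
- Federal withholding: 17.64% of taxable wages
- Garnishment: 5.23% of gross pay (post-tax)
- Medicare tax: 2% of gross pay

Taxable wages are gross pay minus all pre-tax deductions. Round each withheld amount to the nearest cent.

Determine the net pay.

$737.53

SIMPLE IRA contribution: $1377.51 × 0.0953 = $131.28
Health savings account contribution: $88.95
Pre-tax total = $131.28 + $88.95 = $220.23
Taxable wages = $1377.51 − $220.23 = $1157.28
Federal withholding: $1157.28 × 0.1764 = $204.14
Social Security tax: $1377.51 × 0.0501 = $69.01
Medicare tax: $1377.51 × 0.02 = $27.55
AD&D insurance premium: $47.01
Garnishment: $1377.51 × 0.0523 = $72.04
Total deductions = $131.28 + $88.95 + $204.14 + $69.01 + $27.55 + $47.01 + $72.04 = $639.98
Net pay = $1377.51 − $639.98 = $737.53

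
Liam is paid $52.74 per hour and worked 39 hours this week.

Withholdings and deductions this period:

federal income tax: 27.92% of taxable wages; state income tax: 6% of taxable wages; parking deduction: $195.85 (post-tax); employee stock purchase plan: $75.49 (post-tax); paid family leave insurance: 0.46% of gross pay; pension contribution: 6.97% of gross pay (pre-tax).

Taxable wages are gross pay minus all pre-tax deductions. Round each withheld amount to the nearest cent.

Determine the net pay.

$983.64

Gross pay: 39 × $52.74 = $2,056.86
Pension contribution: $2,056.86 × 0.0697 = $143.36
Taxable wages = $2,056.86 − $143.36 = $1,913.50
State income tax: $1,913.50 × 0.06 = $114.81
Federal income tax: $1,913.50 × 0.2792 = $534.25
Paid family leave insurance: $2,056.86 × 0.0046 = $9.46
Parking deduction: $195.85
Employee stock purchase plan: $75.49
Total deductions = $143.36 + $114.81 + $534.25 + $9.46 + $195.85 + $75.49 = $1,073.22
Net pay = $2,056.86 − $1,073.22 = $983.64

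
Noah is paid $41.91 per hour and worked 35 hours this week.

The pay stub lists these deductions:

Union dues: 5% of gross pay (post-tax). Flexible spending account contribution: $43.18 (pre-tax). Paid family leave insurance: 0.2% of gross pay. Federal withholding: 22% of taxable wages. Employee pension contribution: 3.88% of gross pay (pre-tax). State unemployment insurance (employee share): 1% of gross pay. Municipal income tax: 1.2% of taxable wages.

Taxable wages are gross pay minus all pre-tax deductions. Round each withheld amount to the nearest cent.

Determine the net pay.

$958.73

Gross pay: 35 × $41.91 = $1,466.85
Flexible spending account contribution: $43.18
Employee pension contribution: $1,466.85 × 0.0388 = $56.91
Pre-tax total = $43.18 + $56.91 = $100.09
Taxable wages = $1,466.85 − $100.09 = $1,366.76
Municipal income tax: $1,366.76 × 0.012 = $16.40
Federal withholding: $1,366.76 × 0.22 = $300.69
State unemployment insurance (employee share): $1,466.85 × 0.01 = $14.67
Paid family leave insurance: $1,466.85 × 0.002 = $2.93
Union dues: $1,466.85 × 0.05 = $73.34
Total deductions = $43.18 + $56.91 + $16.40 + $300.69 + $14.67 + $2.93 + $73.34 = $508.12
Net pay = $1,466.85 − $508.12 = $958.73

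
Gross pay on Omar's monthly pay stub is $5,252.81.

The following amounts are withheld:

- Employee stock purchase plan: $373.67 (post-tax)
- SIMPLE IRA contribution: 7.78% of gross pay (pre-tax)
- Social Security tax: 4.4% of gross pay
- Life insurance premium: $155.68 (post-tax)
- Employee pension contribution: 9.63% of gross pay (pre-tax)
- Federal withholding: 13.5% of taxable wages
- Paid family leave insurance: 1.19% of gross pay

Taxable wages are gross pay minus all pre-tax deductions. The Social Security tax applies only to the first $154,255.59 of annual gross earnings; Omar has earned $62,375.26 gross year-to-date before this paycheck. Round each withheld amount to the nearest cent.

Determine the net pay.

$2,929.64

SIMPLE IRA contribution: $5,252.81 × 0.0778 = $408.67
Employee pension contribution: $5,252.81 × 0.0963 = $505.85
Pre-tax total = $408.67 + $505.85 = $914.52
Taxable wages = $5,252.81 − $914.52 = $4,338.29
Federal withholding: $4,338.29 × 0.135 = $585.67
Paid family leave insurance: $5,252.81 × 0.0119 = $62.51
Social Security tax: cap not yet reached, full $5,252.81 is subject → $5,252.81 × 0.044 = $231.12
Employee stock purchase plan: $373.67
Life insurance premium: $155.68
Total deductions = $408.67 + $505.85 + $585.67 + $62.51 + $231.12 + $373.67 + $155.68 = $2,323.17
Net pay = $5,252.81 − $2,323.17 = $2,929.64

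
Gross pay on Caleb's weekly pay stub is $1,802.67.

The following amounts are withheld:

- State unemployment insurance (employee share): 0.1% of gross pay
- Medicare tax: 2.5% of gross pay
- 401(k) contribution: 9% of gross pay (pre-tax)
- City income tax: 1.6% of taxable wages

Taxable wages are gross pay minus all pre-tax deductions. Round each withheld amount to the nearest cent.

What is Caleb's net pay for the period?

$1,567.31

401(k) contribution: $1,802.67 × 0.09 = $162.24
Taxable wages = $1,802.67 − $162.24 = $1,640.43
City income tax: $1,640.43 × 0.016 = $26.25
Medicare tax: $1,802.67 × 0.025 = $45.07
State unemployment insurance (employee share): $1,802.67 × 0.001 = $1.80
Total deductions = $162.24 + $26.25 + $45.07 + $1.80 = $235.36
Net pay = $1,802.67 − $235.36 = $1,567.31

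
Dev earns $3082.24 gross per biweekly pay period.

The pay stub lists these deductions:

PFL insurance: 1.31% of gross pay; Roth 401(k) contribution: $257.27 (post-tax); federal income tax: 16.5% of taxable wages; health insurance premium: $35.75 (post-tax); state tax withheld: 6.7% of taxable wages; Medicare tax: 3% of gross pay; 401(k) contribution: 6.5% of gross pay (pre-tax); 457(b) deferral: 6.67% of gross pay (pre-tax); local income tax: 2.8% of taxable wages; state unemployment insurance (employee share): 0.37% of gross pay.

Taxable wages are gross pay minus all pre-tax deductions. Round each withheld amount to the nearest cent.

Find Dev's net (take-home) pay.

457(b) deferral: $3082.24 × 0.0667 = $205.59
401(k) contribution: $3082.24 × 0.065 = $200.35
Pre-tax total = $205.59 + $200.35 = $405.94
Taxable wages = $3082.24 − $405.94 = $2676.30
State tax withheld: $2676.30 × 0.067 = $179.31
Local income tax: $2676.30 × 0.028 = $74.94
Federal income tax: $2676.30 × 0.165 = $441.59
Medicare tax: $3082.24 × 0.03 = $92.47
State unemployment insurance (employee share): $3082.24 × 0.0037 = $11.40
PFL insurance: $3082.24 × 0.0131 = $40.38
Roth 401(k) contribution: $257.27
Health insurance premium: $35.75
Total deductions = $205.59 + $200.35 + $179.31 + $74.94 + $441.59 + $92.47 + $11.40 + $40.38 + $257.27 + $35.75 = $1539.05
Net pay = $3082.24 − $1539.05 = $1543.19

$1543.19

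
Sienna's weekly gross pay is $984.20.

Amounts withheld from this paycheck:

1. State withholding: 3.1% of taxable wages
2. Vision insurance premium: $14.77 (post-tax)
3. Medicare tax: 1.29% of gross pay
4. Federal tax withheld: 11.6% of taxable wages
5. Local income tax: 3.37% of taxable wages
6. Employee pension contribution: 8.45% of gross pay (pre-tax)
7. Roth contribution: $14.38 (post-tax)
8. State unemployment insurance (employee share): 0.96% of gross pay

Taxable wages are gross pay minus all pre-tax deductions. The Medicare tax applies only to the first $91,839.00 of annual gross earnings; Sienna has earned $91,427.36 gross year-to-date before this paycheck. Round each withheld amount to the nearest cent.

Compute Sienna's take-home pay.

Employee pension contribution: $984.20 × 0.0845 = $83.16
Taxable wages = $984.20 − $83.16 = $901.04
State withholding: $901.04 × 0.031 = $27.93
Local income tax: $901.04 × 0.0337 = $30.37
Federal tax withheld: $901.04 × 0.116 = $104.52
State unemployment insurance (employee share): $984.20 × 0.0096 = $9.45
Medicare tax: only $91,839.00 − $91,427.36 = $411.64 of this check is subject → $411.64 × 0.0129 = $5.31
Roth contribution: $14.38
Vision insurance premium: $14.77
Total deductions = $83.16 + $27.93 + $30.37 + $104.52 + $9.45 + $5.31 + $14.38 + $14.77 = $289.89
Net pay = $984.20 − $289.89 = $694.31

$694.31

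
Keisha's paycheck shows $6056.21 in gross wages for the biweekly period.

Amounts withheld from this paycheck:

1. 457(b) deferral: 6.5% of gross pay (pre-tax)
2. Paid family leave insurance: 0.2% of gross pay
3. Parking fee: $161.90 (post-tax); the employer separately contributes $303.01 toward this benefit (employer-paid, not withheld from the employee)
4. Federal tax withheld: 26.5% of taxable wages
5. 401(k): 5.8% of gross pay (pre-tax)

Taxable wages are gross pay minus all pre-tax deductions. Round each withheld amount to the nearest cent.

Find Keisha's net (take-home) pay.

457(b) deferral: $6056.21 × 0.065 = $393.65
401(k): $6056.21 × 0.058 = $351.26
Pre-tax total = $393.65 + $351.26 = $744.91
Taxable wages = $6056.21 − $744.91 = $5311.30
Federal tax withheld: $5311.30 × 0.265 = $1407.49
Paid family leave insurance: $6056.21 × 0.002 = $12.11
Parking fee: $161.90
(Employer's $303.01 toward parking fee is not withheld from the employee.)
Total deductions = $393.65 + $351.26 + $1407.49 + $12.11 + $161.90 = $2326.41
Net pay = $6056.21 − $2326.41 = $3729.80

$3729.80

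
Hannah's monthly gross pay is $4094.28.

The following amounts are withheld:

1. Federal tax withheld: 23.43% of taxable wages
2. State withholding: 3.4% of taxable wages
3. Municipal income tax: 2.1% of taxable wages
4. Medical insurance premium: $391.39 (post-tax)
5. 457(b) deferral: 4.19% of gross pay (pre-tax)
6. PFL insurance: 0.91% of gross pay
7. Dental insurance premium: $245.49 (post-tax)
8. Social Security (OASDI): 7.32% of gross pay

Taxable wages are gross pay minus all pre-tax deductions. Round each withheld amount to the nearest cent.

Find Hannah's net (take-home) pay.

$1814.04

457(b) deferral: $4094.28 × 0.0419 = $171.55
Taxable wages = $4094.28 − $171.55 = $3922.73
Municipal income tax: $3922.73 × 0.021 = $82.38
Federal tax withheld: $3922.73 × 0.2343 = $919.10
State withholding: $3922.73 × 0.034 = $133.37
Social Security (OASDI): $4094.28 × 0.0732 = $299.70
PFL insurance: $4094.28 × 0.0091 = $37.26
Medical insurance premium: $391.39
Dental insurance premium: $245.49
Total deductions = $171.55 + $82.38 + $919.10 + $133.37 + $299.70 + $37.26 + $391.39 + $245.49 = $2280.24
Net pay = $4094.28 − $2280.24 = $1814.04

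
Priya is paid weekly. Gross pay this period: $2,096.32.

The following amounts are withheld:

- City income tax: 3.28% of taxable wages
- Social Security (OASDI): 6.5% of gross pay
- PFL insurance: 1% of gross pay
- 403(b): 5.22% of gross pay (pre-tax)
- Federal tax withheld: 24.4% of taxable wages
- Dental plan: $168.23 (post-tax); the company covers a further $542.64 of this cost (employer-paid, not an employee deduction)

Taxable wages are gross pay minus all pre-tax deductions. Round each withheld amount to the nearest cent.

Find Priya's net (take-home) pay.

$1,111.47

403(b): $2,096.32 × 0.0522 = $109.43
Taxable wages = $2,096.32 − $109.43 = $1,986.89
Federal tax withheld: $1,986.89 × 0.244 = $484.80
City income tax: $1,986.89 × 0.0328 = $65.17
PFL insurance: $2,096.32 × 0.01 = $20.96
Social Security (OASDI): $2,096.32 × 0.065 = $136.26
Dental plan: $168.23
(Employer's $542.64 toward dental plan is not withheld from the employee.)
Total deductions = $109.43 + $484.80 + $65.17 + $20.96 + $136.26 + $168.23 = $984.85
Net pay = $2,096.32 − $984.85 = $1,111.47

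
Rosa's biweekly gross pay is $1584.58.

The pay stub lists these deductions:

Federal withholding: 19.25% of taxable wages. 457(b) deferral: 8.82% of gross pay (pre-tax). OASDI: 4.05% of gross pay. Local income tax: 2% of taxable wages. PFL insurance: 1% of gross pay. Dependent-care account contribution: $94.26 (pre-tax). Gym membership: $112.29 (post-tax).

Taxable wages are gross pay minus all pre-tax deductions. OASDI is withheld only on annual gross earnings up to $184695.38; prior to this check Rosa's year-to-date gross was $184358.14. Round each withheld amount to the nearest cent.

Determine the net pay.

$921.77

Dependent-care account contribution: $94.26
457(b) deferral: $1584.58 × 0.0882 = $139.76
Pre-tax total = $94.26 + $139.76 = $234.02
Taxable wages = $1584.58 − $234.02 = $1350.56
Local income tax: $1350.56 × 0.02 = $27.01
Federal withholding: $1350.56 × 0.1925 = $259.98
OASDI: only $184695.38 − $184358.14 = $337.24 of this check is subject → $337.24 × 0.0405 = $13.66
PFL insurance: $1584.58 × 0.01 = $15.85
Gym membership: $112.29
Total deductions = $94.26 + $139.76 + $27.01 + $259.98 + $13.66 + $15.85 + $112.29 = $662.81
Net pay = $1584.58 − $662.81 = $921.77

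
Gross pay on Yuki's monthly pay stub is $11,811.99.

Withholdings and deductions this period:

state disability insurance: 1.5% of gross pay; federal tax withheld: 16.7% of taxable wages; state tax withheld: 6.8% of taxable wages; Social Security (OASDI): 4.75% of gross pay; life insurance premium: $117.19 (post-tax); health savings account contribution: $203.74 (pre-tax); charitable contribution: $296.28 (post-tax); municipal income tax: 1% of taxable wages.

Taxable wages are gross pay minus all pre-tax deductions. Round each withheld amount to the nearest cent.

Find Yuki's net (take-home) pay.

$7,612.51

Health savings account contribution: $203.74
Taxable wages = $11,811.99 − $203.74 = $11,608.25
Federal tax withheld: $11,608.25 × 0.167 = $1,938.58
State tax withheld: $11,608.25 × 0.068 = $789.36
Municipal income tax: $11,608.25 × 0.01 = $116.08
State disability insurance: $11,811.99 × 0.015 = $177.18
Social Security (OASDI): $11,811.99 × 0.0475 = $561.07
Life insurance premium: $117.19
Charitable contribution: $296.28
Total deductions = $203.74 + $1,938.58 + $789.36 + $116.08 + $177.18 + $561.07 + $117.19 + $296.28 = $4,199.48
Net pay = $11,811.99 − $4,199.48 = $7,612.51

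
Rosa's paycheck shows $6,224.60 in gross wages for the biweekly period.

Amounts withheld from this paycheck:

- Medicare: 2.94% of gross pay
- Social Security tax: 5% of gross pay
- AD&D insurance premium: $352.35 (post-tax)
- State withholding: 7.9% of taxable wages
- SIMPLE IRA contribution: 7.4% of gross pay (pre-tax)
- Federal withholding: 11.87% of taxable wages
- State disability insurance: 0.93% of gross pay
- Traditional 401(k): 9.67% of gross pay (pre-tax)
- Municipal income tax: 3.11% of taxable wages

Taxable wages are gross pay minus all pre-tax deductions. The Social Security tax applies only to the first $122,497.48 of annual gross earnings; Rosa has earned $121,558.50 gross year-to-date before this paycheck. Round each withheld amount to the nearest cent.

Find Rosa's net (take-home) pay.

Traditional 401(k): $6,224.60 × 0.0967 = $601.92
SIMPLE IRA contribution: $6,224.60 × 0.074 = $460.62
Pre-tax total = $601.92 + $460.62 = $1,062.54
Taxable wages = $6,224.60 − $1,062.54 = $5,162.06
Municipal income tax: $5,162.06 × 0.0311 = $160.54
State withholding: $5,162.06 × 0.079 = $407.80
Federal withholding: $5,162.06 × 0.1187 = $612.74
Medicare: $6,224.60 × 0.0294 = $183.00
State disability insurance: $6,224.60 × 0.0093 = $57.89
Social Security tax: only $122,497.48 − $121,558.50 = $938.98 of this check is subject → $938.98 × 0.05 = $46.95
AD&D insurance premium: $352.35
Total deductions = $601.92 + $460.62 + $160.54 + $407.80 + $612.74 + $183.00 + $57.89 + $46.95 + $352.35 = $2,883.81
Net pay = $6,224.60 − $2,883.81 = $3,340.79

$3,340.79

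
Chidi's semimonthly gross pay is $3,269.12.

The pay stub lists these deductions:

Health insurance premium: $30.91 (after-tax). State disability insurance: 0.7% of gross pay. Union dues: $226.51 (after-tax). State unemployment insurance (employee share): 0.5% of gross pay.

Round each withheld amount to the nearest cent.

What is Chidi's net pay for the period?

$2,972.47

State disability insurance: $3,269.12 × 0.007 = $22.88
State unemployment insurance (employee share): $3,269.12 × 0.005 = $16.35
Health insurance premium: $30.91
Union dues: $226.51
Total deductions = $22.88 + $16.35 + $30.91 + $226.51 = $296.65
Net pay = $3,269.12 − $296.65 = $2,972.47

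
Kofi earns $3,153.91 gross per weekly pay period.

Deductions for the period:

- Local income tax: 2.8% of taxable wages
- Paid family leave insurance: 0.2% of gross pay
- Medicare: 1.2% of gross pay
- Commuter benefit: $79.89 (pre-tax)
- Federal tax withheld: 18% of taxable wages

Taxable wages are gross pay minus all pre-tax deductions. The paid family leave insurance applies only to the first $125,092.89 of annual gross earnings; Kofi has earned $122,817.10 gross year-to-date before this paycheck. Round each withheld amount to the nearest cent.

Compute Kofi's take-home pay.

Commuter benefit: $79.89
Taxable wages = $3,153.91 − $79.89 = $3,074.02
Federal tax withheld: $3,074.02 × 0.18 = $553.32
Local income tax: $3,074.02 × 0.028 = $86.07
Medicare: $3,153.91 × 0.012 = $37.85
Paid family leave insurance: only $125,092.89 − $122,817.10 = $2,275.79 of this check is subject → $2,275.79 × 0.002 = $4.55
Total deductions = $79.89 + $553.32 + $86.07 + $37.85 + $4.55 = $761.68
Net pay = $3,153.91 − $761.68 = $2,392.23

$2,392.23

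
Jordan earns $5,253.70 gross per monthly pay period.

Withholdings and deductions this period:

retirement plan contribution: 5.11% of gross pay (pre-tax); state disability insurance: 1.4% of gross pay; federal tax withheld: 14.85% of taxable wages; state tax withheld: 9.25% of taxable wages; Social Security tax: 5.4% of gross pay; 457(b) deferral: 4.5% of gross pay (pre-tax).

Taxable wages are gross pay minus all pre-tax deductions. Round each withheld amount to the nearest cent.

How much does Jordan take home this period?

Retirement plan contribution: $5,253.70 × 0.0511 = $268.46
457(b) deferral: $5,253.70 × 0.045 = $236.42
Pre-tax total = $268.46 + $236.42 = $504.88
Taxable wages = $5,253.70 − $504.88 = $4,748.82
Federal tax withheld: $4,748.82 × 0.1485 = $705.20
State tax withheld: $4,748.82 × 0.0925 = $439.27
State disability insurance: $5,253.70 × 0.014 = $73.55
Social Security tax: $5,253.70 × 0.054 = $283.70
Total deductions = $268.46 + $236.42 + $705.20 + $439.27 + $73.55 + $283.70 = $2,006.60
Net pay = $5,253.70 − $2,006.60 = $3,247.10

$3,247.10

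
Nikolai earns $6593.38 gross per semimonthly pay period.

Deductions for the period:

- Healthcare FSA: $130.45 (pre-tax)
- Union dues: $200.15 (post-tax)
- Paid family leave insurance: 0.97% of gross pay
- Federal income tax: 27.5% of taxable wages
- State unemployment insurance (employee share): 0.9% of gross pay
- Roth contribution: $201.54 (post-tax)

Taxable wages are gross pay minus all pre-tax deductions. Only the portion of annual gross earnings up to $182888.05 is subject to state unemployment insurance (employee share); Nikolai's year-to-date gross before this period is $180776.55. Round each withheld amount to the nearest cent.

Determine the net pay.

Healthcare FSA: $130.45
Taxable wages = $6593.38 − $130.45 = $6462.93
Federal income tax: $6462.93 × 0.275 = $1777.31
State unemployment insurance (employee share): only $182888.05 − $180776.55 = $2111.50 of this check is subject → $2111.50 × 0.009 = $19.00
Paid family leave insurance: $6593.38 × 0.0097 = $63.96
Union dues: $200.15
Roth contribution: $201.54
Total deductions = $130.45 + $1777.31 + $19.00 + $63.96 + $200.15 + $201.54 = $2392.41
Net pay = $6593.38 − $2392.41 = $4200.97

$4200.97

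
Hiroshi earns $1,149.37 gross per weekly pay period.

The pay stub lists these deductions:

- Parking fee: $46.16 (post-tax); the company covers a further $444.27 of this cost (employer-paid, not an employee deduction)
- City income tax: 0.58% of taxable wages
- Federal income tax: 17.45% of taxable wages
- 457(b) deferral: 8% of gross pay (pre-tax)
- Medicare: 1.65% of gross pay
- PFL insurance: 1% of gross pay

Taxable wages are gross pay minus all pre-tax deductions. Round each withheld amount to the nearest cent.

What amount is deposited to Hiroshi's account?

457(b) deferral: $1,149.37 × 0.08 = $91.95
Taxable wages = $1,149.37 − $91.95 = $1,057.42
Federal income tax: $1,057.42 × 0.1745 = $184.52
City income tax: $1,057.42 × 0.0058 = $6.13
PFL insurance: $1,149.37 × 0.01 = $11.49
Medicare: $1,149.37 × 0.0165 = $18.96
Parking fee: $46.16
(Employer's $444.27 toward parking fee is not withheld from the employee.)
Total deductions = $91.95 + $184.52 + $6.13 + $11.49 + $18.96 + $46.16 = $359.21
Net pay = $1,149.37 − $359.21 = $790.16

$790.16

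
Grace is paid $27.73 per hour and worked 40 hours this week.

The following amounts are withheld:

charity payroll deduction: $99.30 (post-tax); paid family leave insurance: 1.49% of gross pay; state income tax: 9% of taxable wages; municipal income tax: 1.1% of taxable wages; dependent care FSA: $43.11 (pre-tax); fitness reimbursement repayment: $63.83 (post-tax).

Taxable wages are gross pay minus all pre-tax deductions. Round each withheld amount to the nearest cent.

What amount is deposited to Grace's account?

Gross pay: 40 × $27.73 = $1109.20
Dependent care FSA: $43.11
Taxable wages = $1109.20 − $43.11 = $1066.09
Municipal income tax: $1066.09 × 0.011 = $11.73
State income tax: $1066.09 × 0.09 = $95.95
Paid family leave insurance: $1109.20 × 0.0149 = $16.53
Charity payroll deduction: $99.30
Fitness reimbursement repayment: $63.83
Total deductions = $43.11 + $11.73 + $95.95 + $16.53 + $99.30 + $63.83 = $330.45
Net pay = $1109.20 − $330.45 = $778.75

$778.75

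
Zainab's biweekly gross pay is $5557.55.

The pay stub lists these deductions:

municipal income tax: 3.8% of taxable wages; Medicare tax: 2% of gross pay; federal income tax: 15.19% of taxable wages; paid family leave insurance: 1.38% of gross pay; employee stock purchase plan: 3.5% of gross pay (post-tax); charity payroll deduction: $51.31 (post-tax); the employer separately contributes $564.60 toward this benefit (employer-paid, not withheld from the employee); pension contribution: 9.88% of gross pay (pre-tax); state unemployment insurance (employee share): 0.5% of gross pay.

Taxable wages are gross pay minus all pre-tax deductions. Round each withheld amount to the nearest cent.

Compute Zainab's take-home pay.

Pension contribution: $5557.55 × 0.0988 = $549.09
Taxable wages = $5557.55 − $549.09 = $5008.46
Federal income tax: $5008.46 × 0.1519 = $760.79
Municipal income tax: $5008.46 × 0.038 = $190.32
Paid family leave insurance: $5557.55 × 0.0138 = $76.69
State unemployment insurance (employee share): $5557.55 × 0.005 = $27.79
Medicare tax: $5557.55 × 0.02 = $111.15
Employee stock purchase plan: $5557.55 × 0.035 = $194.51
Charity payroll deduction: $51.31
(Employer's $564.60 toward charity payroll deduction is not withheld from the employee.)
Total deductions = $549.09 + $760.79 + $190.32 + $76.69 + $27.79 + $111.15 + $194.51 + $51.31 = $1961.65
Net pay = $5557.55 − $1961.65 = $3595.90

$3595.90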